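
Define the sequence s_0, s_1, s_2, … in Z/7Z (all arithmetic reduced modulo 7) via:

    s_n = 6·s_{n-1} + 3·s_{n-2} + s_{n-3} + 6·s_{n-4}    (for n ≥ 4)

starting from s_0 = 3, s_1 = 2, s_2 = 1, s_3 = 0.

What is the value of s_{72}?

s_4 = 6·0 + 3·1 + 1·2 + 6·3 = 2
s_5 = 6·2 + 3·0 + 1·1 + 6·2 = 4
s_6 = 6·4 + 3·2 + 1·0 + 6·1 = 1
s_7 = 6·1 + 3·4 + 1·2 + 6·0 = 6
s_8 = 6·6 + 3·1 + 1·4 + 6·2 = 6
s_9 = 6·6 + 3·6 + 1·1 + 6·4 = 2
s_10 = 6·2 + 3·6 + 1·6 + 6·1 = 0
s_11 = 6·0 + 3·2 + 1·6 + 6·6 = 6
s_12 = 6·6 + 3·0 + 1·2 + 6·6 = 4
s_13 = 6·4 + 3·6 + 1·0 + 6·2 = 5
s_14 = 6·5 + 3·4 + 1·6 + 6·0 = 6
s_15 = 6·6 + 3·5 + 1·4 + 6·6 = 0
s_16 = 6·0 + 3·6 + 1·5 + 6·4 = 5
s_17 = 6·5 + 3·0 + 1·6 + 6·5 = 3
s_18 = 6·3 + 3·5 + 1·0 + 6·6 = 6
s_19 = 6·6 + 3·3 + 1·5 + 6·0 = 1
s_20 = 6·1 + 3·6 + 1·3 + 6·5 = 1
s_21 = 6·1 + 3·1 + 1·6 + 6·3 = 5
s_22 = 6·5 + 3·1 + 1·1 + 6·6 = 0
s_23 = 6·0 + 3·5 + 1·1 + 6·1 = 1
s_24 = 6·1 + 3·0 + 1·5 + 6·1 = 3
s_25 = 6·3 + 3·1 + 1·0 + 6·5 = 2
s_26 = 6·2 + 3·3 + 1·1 + 6·0 = 1
s_27 = 6·1 + 3·2 + 1·3 + 6·1 = 0
(s_24, s_25, s_26, s_27) = (3, 2, 1, 0) = (s_0, s_1, s_2, s_3), so the sequence has period 24.
72 ≡ 0 (mod 24), hence s_72 = s_0 = 3.

3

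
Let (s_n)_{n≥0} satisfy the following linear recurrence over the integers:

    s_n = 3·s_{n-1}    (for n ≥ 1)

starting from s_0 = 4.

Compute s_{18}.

s_1 = 3·4 = 12
s_2 = 3·12 = 36
s_3 = 3·36 = 108
s_4 = 3·108 = 324
s_5 = 3·324 = 972
s_6 = 3·972 = 2916
s_7 = 3·2916 = 8748
s_8 = 3·8748 = 26244
s_9 = 3·26244 = 78732
s_10 = 3·78732 = 236196
s_11 = 3·236196 = 708588
s_12 = 3·708588 = 2125764
s_13 = 3·2125764 = 6377292
s_14 = 3·6377292 = 19131876
s_15 = 3·19131876 = 57395628
s_16 = 3·57395628 = 172186884
s_17 = 3·172186884 = 516560652
s_18 = 3·516560652 = 1549681956

1549681956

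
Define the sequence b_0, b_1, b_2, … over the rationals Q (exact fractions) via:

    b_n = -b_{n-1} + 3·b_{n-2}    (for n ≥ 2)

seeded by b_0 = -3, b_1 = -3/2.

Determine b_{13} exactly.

68253/2

b_2 = -1·-3/2 + 3·-3 = -15/2
b_3 = -1·-15/2 + 3·-3/2 = 3
b_4 = -1·3 + 3·-15/2 = -51/2
b_5 = -1·-51/2 + 3·3 = 69/2
b_6 = -1·69/2 + 3·-51/2 = -111
b_7 = -1·-111 + 3·69/2 = 429/2
b_8 = -1·429/2 + 3·-111 = -1095/2
b_9 = -1·-1095/2 + 3·429/2 = 1191
b_10 = -1·1191 + 3·-1095/2 = -5667/2
b_11 = -1·-5667/2 + 3·1191 = 12813/2
b_12 = -1·12813/2 + 3·-5667/2 = -14907
b_13 = -1·-14907 + 3·12813/2 = 68253/2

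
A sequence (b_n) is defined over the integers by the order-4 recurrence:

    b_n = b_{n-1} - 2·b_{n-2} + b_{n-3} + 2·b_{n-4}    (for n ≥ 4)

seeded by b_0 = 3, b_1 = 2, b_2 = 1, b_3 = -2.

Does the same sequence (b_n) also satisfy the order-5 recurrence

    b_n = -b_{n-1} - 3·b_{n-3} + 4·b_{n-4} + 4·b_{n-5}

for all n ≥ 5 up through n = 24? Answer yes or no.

Terms b_0..b_24: 3, 2, 1, -2, 4, 13, 5, -21, -10, 63, 72, -106, -207, 203, 655, -170, -1691, -290, 4232, 2781, -9355, -11265, 18690, 37427, -29928
n=5: candidate gives 13, actual b_5 = 13 ✓
n=6: candidate gives 5, actual b_6 = 5 ✓
n=7: candidate gives -21, actual b_7 = -21 ✓
n=8: candidate gives -10, actual b_8 = -10 ✓
n=9: candidate gives 63, actual b_9 = 63 ✓
n=10: candidate gives 72, actual b_10 = 72 ✓
n=11: candidate gives -106, actual b_11 = -106 ✓
n=12: candidate gives -207, actual b_12 = -207 ✓
n=13: candidate gives 203, actual b_13 = 203 ✓
n=14: candidate gives 655, actual b_14 = 655 ✓
n=15: candidate gives -170, actual b_15 = -170 ✓
n=16: candidate gives -1691, actual b_16 = -1691 ✓
n=17: candidate gives -290, actual b_17 = -290 ✓
n=18: candidate gives 4232, actual b_18 = 4232 ✓
n=19: candidate gives 2781, actual b_19 = 2781 ✓
n=20: candidate gives -9355, actual b_20 = -9355 ✓
n=21: candidate gives -11265, actual b_21 = -11265 ✓
n=22: candidate gives 18690, actual b_22 = 18690 ✓
n=23: candidate gives 37427, actual b_23 = 37427 ✓
n=24: candidate gives -29928, actual b_24 = -29928 ✓

yes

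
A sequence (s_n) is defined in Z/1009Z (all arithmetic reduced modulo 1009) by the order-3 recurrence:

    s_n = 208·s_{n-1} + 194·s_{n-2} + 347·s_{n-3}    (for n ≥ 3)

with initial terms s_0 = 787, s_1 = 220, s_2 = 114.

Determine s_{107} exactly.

s_3 = 208·114 + 194·220 + 347·787 = 457
s_4 = 208·457 + 194·114 + 347·220 = 793
s_5 = 208·793 + 194·457 + 347·114 = 550
s_6 = 208·550 + 194·793 + 347·457 = 14
s_7 = 208·14 + 194·550 + 347·793 = 354
s_8 = 208·354 + 194·14 + 347·550 = 822
s_9 = 208·822 + 194·354 + 347·14 = 332
s_10 = 208·332 + 194·822 + 347·354 = 230
s_11 = 208·230 + 194·332 + 347·822 = 945
s_12 = 208·945 + 194·230 + 347·332 = 207
s_13 = 208·207 + 194·945 + 347·230 = 469
s_14 = 208·469 + 194·207 + 347·945 = 476
s_15 = 208·476 + 194·469 + 347·207 = 492
s_16 = 208·492 + 194·476 + 347·469 = 237
s_17 = 208·237 + 194·492 + 347·476 = 153
s_18 = 208·153 + 194·237 + 347·492 = 312
s_19 = 208·312 + 194·153 + 347·237 = 242
s_20 = 208·242 + 194·312 + 347·153 = 497
s_21 = 208·497 + 194·242 + 347·312 = 284
s_22 = 208·284 + 194·497 + 347·242 = 331
s_23 = 208·331 + 194·284 + 347·497 = 766
s_24 = 208·766 + 194·331 + 347·284 = 219
s_25 = 208·219 + 194·766 + 347·331 = 259
s_26 = 208·259 + 194·219 + 347·766 = 938
s_27 = 208·938 + 194·259 + 347·219 = 481
s_28 = 208·481 + 194·938 + 347·259 = 581
s_29 = 208·581 + 194·481 + 347·938 = 842
s_30 = 208·842 + 194·581 + 347·481 = 707
s_31 = 208·707 + 194·842 + 347·581 = 448
s_32 = 208·448 + 194·707 + 347·842 = 863
s_33 = 208·863 + 194·448 + 347·707 = 182
s_34 = 208·182 + 194·863 + 347·448 = 521
s_35 = 208·521 + 194·182 + 347·863 = 186
s_36 = 208·186 + 194·521 + 347·182 = 107
s_37 = 208·107 + 194·186 + 347·521 = 1003
s_38 = 208·1003 + 194·107 + 347·186 = 305
s_39 = 208·305 + 194·1003 + 347·107 = 523
s_40 = 208·523 + 194·305 + 347·1003 = 396
s_41 = 208·396 + 194·523 + 347·305 = 82
s_42 = 208·82 + 194·396 + 347·523 = 913
s_43 = 208·913 + 194·82 + 347·396 = 164
s_44 = 208·164 + 194·913 + 347·82 = 555
s_45 = 208·555 + 194·164 + 347·913 = 936
s_46 = 208·936 + 194·555 + 347·164 = 62
s_47 = 208·62 + 194·936 + 347·555 = 618
s_48 = 208·618 + 194·62 + 347·936 = 215
s_49 = 208·215 + 194·618 + 347·62 = 470
s_50 = 208·470 + 194·215 + 347·618 = 766
s_51 = 208·766 + 194·470 + 347·215 = 215
s_52 = 208·215 + 194·766 + 347·470 = 237
s_53 = 208·237 + 194·215 + 347·766 = 631
s_54 = 208·631 + 194·237 + 347·215 = 590
s_55 = 208·590 + 194·631 + 347·237 = 457
s_56 = 208·457 + 194·590 + 347·631 = 657
s_57 = 208·657 + 194·457 + 347·590 = 210
s_58 = 208·210 + 194·657 + 347·457 = 783
s_59 = 208·783 + 194·210 + 347·657 = 740
s_60 = 208·740 + 194·783 + 347·210 = 317
s_61 = 208·317 + 194·740 + 347·783 = 913
s_62 = 208·913 + 194·317 + 347·740 = 655
s_63 = 208·655 + 194·913 + 347·317 = 590
s_64 = 208·590 + 194·655 + 347·913 = 552
s_65 = 208·552 + 194·590 + 347·655 = 493
s_66 = 208·493 + 194·552 + 347·590 = 672
s_67 = 208·672 + 194·493 + 347·552 = 155
s_68 = 208·155 + 194·672 + 347·493 = 709
s_69 = 208·709 + 194·155 + 347·672 = 63
s_70 = 208·63 + 194·709 + 347·155 = 617
s_71 = 208·617 + 194·63 + 347·709 = 134
s_72 = 208·134 + 194·617 + 347·63 = 928
s_73 = 208·928 + 194·134 + 347·617 = 258
s_74 = 208·258 + 194·928 + 347·134 = 701
s_75 = 208·701 + 194·258 + 347·928 = 259
s_76 = 208·259 + 194·701 + 347·258 = 908
s_77 = 208·908 + 194·259 + 347·701 = 55
s_78 = 208·55 + 194·908 + 347·259 = 999
s_79 = 208·999 + 194·55 + 347·908 = 786
s_80 = 208·786 + 194·999 + 347·55 = 22
s_81 = 208·22 + 194·786 + 347·999 = 222
s_82 = 208·222 + 194·22 + 347·786 = 306
s_83 = 208·306 + 194·222 + 347·22 = 333
s_84 = 208·333 + 194·306 + 347·222 = 835
s_85 = 208·835 + 194·333 + 347·306 = 395
s_86 = 208·395 + 194·835 + 347·333 = 497
s_87 = 208·497 + 194·395 + 347·835 = 566
s_88 = 208·566 + 194·497 + 347·395 = 79
s_89 = 208·79 + 194·566 + 347·497 = 31
s_90 = 208·31 + 194·79 + 347·566 = 232
s_91 = 208·232 + 194·31 + 347·79 = 963
s_92 = 208·963 + 194·232 + 347·31 = 792
s_93 = 208·792 + 194·963 + 347·232 = 210
s_94 = 208·210 + 194·792 + 347·963 = 755
s_95 = 208·755 + 194·210 + 347·792 = 392
s_96 = 208·392 + 194·755 + 347·210 = 194
s_97 = 208·194 + 194·392 + 347·755 = 10
s_98 = 208·10 + 194·194 + 347·392 = 174
s_99 = 208·174 + 194·10 + 347·194 = 514
s_100 = 208·514 + 194·174 + 347·10 = 860
s_101 = 208·860 + 194·514 + 347·174 = 959
s_102 = 208·959 + 194·860 + 347·514 = 819
s_103 = 208·819 + 194·959 + 347·860 = 986
s_104 = 208·986 + 194·819 + 347·959 = 537
s_105 = 208·537 + 194·986 + 347·819 = 944
s_106 = 208·944 + 194·537 + 347·986 = 948
s_107 = 208·948 + 194·944 + 347·537 = 610

610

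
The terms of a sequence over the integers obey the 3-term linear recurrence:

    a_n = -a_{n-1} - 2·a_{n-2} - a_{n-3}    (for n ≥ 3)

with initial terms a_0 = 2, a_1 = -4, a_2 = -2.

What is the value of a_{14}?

178

a_3 = -1·-2 + -2·-4 + -1·2 = 8
a_4 = -1·8 + -2·-2 + -1·-4 = 0
a_5 = -1·0 + -2·8 + -1·-2 = -14
a_6 = -1·-14 + -2·0 + -1·8 = 6
a_7 = -1·6 + -2·-14 + -1·0 = 22
a_8 = -1·22 + -2·6 + -1·-14 = -20
a_9 = -1·-20 + -2·22 + -1·6 = -30
a_10 = -1·-30 + -2·-20 + -1·22 = 48
a_11 = -1·48 + -2·-30 + -1·-20 = 32
a_12 = -1·32 + -2·48 + -1·-30 = -98
a_13 = -1·-98 + -2·32 + -1·48 = -14
a_14 = -1·-14 + -2·-98 + -1·32 = 178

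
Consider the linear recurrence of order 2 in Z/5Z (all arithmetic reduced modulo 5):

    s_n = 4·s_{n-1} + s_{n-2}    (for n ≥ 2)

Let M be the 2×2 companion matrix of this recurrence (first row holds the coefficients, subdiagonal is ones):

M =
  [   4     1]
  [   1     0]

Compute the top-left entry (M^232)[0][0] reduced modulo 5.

3

(M^232)[0][0] is the top entry after applying M 232 times to the unit state (1, 0). Equivalently it is h_{233} for the auxiliary sequence (h_n) obeying the same recurrence with h_1 = 1 and h_i = 0 for 0 ≤ i < 1:
h_2 = 4·1 + 1·0 = 4
h_3 = 4·4 + 1·1 = 2
h_4 = 4·2 + 1·4 = 2
h_5 = 4·2 + 1·2 = 0
h_6 = 4·0 + 1·2 = 2
h_7 = 4·2 + 1·0 = 3
h_8 = 4·3 + 1·2 = 4
h_9 = 4·4 + 1·3 = 4
h_10 = 4·4 + 1·4 = 0
h_11 = 4·0 + 1·4 = 4
h_12 = 4·4 + 1·0 = 1
h_13 = 4·1 + 1·4 = 3
h_14 = 4·3 + 1·1 = 3
h_15 = 4·3 + 1·3 = 0
h_16 = 4·0 + 1·3 = 3
h_17 = 4·3 + 1·0 = 2
h_18 = 4·2 + 1·3 = 1
h_19 = 4·1 + 1·2 = 1
h_20 = 4·1 + 1·1 = 0
h_21 = 4·0 + 1·1 = 1
(h_20, h_21) = (0, 1) = (h_0, h_1), so the sequence has period 20.
233 ≡ 13 (mod 20), hence h_233 = h_13 = 3.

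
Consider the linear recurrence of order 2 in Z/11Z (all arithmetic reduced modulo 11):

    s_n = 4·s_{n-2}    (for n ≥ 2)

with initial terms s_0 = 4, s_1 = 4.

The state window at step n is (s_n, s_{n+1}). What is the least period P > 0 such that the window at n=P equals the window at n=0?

10

n=0: window = (4, 4)
n=1: window = (4, 5)
n=2: window = (5, 5)
n=3: window = (5, 9)
n=4: window = (9, 9)
n=5: window = (9, 3)
n=6: window = (3, 3)
n=7: window = (3, 1)
n=8: window = (1, 1)
n=9: window = (1, 4)
n=10: window = (4, 4)
window at n=10 equals window at n=0 → period = 10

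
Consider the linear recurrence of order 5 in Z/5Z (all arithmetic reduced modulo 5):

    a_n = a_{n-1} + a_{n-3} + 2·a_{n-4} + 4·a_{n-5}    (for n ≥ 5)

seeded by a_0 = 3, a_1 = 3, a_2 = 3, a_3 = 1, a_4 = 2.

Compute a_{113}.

2

a_5 = 1·2 + 0·1 + 1·3 + 2·3 + 4·3 = 3
a_6 = 1·3 + 0·2 + 1·1 + 2·3 + 4·3 = 2
a_7 = 1·2 + 0·3 + 1·2 + 2·1 + 4·3 = 3
a_8 = 1·3 + 0·2 + 1·3 + 2·2 + 4·1 = 4
a_9 = 1·4 + 0·3 + 1·2 + 2·3 + 4·2 = 0
a_10 = 1·0 + 0·4 + 1·3 + 2·2 + 4·3 = 4
a_11 = 1·4 + 0·0 + 1·4 + 2·3 + 4·2 = 2
a_12 = 1·2 + 0·4 + 1·0 + 2·4 + 4·3 = 2
a_13 = 1·2 + 0·2 + 1·4 + 2·0 + 4·4 = 2
a_14 = 1·2 + 0·2 + 1·2 + 2·4 + 4·0 = 2
a_15 = 1·2 + 0·2 + 1·2 + 2·2 + 4·4 = 4
a_16 = 1·4 + 0·2 + 1·2 + 2·2 + 4·2 = 3
a_17 = 1·3 + 0·4 + 1·2 + 2·2 + 4·2 = 2
a_18 = 1·2 + 0·3 + 1·4 + 2·2 + 4·2 = 3
a_19 = 1·3 + 0·2 + 1·3 + 2·4 + 4·2 = 2
a_20 = 1·2 + 0·3 + 1·2 + 2·3 + 4·4 = 1
a_21 = 1·1 + 0·2 + 1·3 + 2·2 + 4·3 = 0
a_22 = 1·0 + 0·1 + 1·2 + 2·3 + 4·2 = 1
a_23 = 1·1 + 0·0 + 1·1 + 2·2 + 4·3 = 3
a_24 = 1·3 + 0·1 + 1·0 + 2·1 + 4·2 = 3
a_25 = 1·3 + 0·3 + 1·1 + 2·0 + 4·1 = 3
a_26 = 1·3 + 0·3 + 1·3 + 2·1 + 4·0 = 3
a_27 = 1·3 + 0·3 + 1·3 + 2·3 + 4·1 = 1
a_28 = 1·1 + 0·3 + 1·3 + 2·3 + 4·3 = 2
(a_24, a_25, a_26, a_27, a_28) = (3, 3, 3, 1, 2) = (a_0, a_1, a_2, a_3, a_4), so the sequence has period 24.
113 ≡ 17 (mod 24), hence a_113 = a_17 = 2.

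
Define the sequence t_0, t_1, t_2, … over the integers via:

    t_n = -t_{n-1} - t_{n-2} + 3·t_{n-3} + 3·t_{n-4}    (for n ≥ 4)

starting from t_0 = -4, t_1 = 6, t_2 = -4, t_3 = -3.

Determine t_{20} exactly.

t_4 = -1·-3 + -1·-4 + 3·6 + 3·-4 = 13
t_5 = -1·13 + -1·-3 + 3·-4 + 3·6 = -4
t_6 = -1·-4 + -1·13 + 3·-3 + 3·-4 = -30
t_7 = -1·-30 + -1·-4 + 3·13 + 3·-3 = 64
t_8 = -1·64 + -1·-30 + 3·-4 + 3·13 = -7
t_9 = -1·-7 + -1·64 + 3·-30 + 3·-4 = -159
t_10 = -1·-159 + -1·-7 + 3·64 + 3·-30 = 268
t_11 = -1·268 + -1·-159 + 3·-7 + 3·64 = 62
t_12 = -1·62 + -1·268 + 3·-159 + 3·-7 = -828
t_13 = -1·-828 + -1·62 + 3·268 + 3·-159 = 1093
t_14 = -1·1093 + -1·-828 + 3·62 + 3·268 = 725
t_15 = -1·725 + -1·1093 + 3·-828 + 3·62 = -4116
t_16 = -1·-4116 + -1·725 + 3·1093 + 3·-828 = 4186
t_17 = -1·4186 + -1·-4116 + 3·725 + 3·1093 = 5384
t_18 = -1·5384 + -1·4186 + 3·-4116 + 3·725 = -19743
t_19 = -1·-19743 + -1·5384 + 3·4186 + 3·-4116 = 14569
t_20 = -1·14569 + -1·-19743 + 3·5384 + 3·4186 = 33884

33884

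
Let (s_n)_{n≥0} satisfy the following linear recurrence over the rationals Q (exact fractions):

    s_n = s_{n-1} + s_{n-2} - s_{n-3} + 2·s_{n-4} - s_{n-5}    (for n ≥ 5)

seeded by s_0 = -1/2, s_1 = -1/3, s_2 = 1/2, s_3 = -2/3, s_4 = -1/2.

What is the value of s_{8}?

-7/3

s_5 = 1·-1/2 + 1·-2/3 + -1·1/2 + 2·-1/3 + -1·-1/2 = -11/6
s_6 = 1·-11/6 + 1·-1/2 + -1·-2/3 + 2·1/2 + -1·-1/3 = -1/3
s_7 = 1·-1/3 + 1·-11/6 + -1·-1/2 + 2·-2/3 + -1·1/2 = -7/2
s_8 = 1·-7/2 + 1·-1/3 + -1·-11/6 + 2·-1/2 + -1·-2/3 = -7/3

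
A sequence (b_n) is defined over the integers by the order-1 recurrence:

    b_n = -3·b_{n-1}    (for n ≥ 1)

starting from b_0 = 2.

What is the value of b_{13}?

-3188646

b_1 = -3·2 = -6
b_2 = -3·-6 = 18
b_3 = -3·18 = -54
b_4 = -3·-54 = 162
b_5 = -3·162 = -486
b_6 = -3·-486 = 1458
b_7 = -3·1458 = -4374
b_8 = -3·-4374 = 13122
b_9 = -3·13122 = -39366
b_10 = -3·-39366 = 118098
b_11 = -3·118098 = -354294
b_12 = -3·-354294 = 1062882
b_13 = -3·1062882 = -3188646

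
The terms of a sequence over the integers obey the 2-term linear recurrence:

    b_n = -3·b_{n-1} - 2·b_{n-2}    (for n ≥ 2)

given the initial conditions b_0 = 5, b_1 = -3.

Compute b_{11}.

4089

b_2 = -3·-3 + -2·5 = -1
b_3 = -3·-1 + -2·-3 = 9
b_4 = -3·9 + -2·-1 = -25
b_5 = -3·-25 + -2·9 = 57
b_6 = -3·57 + -2·-25 = -121
b_7 = -3·-121 + -2·57 = 249
b_8 = -3·249 + -2·-121 = -505
b_9 = -3·-505 + -2·249 = 1017
b_10 = -3·1017 + -2·-505 = -2041
b_11 = -3·-2041 + -2·1017 = 4089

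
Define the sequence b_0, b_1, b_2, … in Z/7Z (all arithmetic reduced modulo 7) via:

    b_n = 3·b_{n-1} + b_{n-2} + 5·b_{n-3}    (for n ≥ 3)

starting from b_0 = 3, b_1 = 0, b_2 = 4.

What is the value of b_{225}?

4

b_3 = 3·4 + 1·0 + 5·3 = 6
b_4 = 3·6 + 1·4 + 5·0 = 1
b_5 = 3·1 + 1·6 + 5·4 = 1
b_6 = 3·1 + 1·1 + 5·6 = 6
b_7 = 3·6 + 1·1 + 5·1 = 3
b_8 = 3·3 + 1·6 + 5·1 = 6
b_9 = 3·6 + 1·3 + 5·6 = 2
b_10 = 3·2 + 1·6 + 5·3 = 6
b_11 = 3·6 + 1·2 + 5·6 = 1
b_12 = 3·1 + 1·6 + 5·2 = 5
b_13 = 3·5 + 1·1 + 5·6 = 4
b_14 = 3·4 + 1·5 + 5·1 = 1
b_15 = 3·1 + 1·4 + 5·5 = 4
b_16 = 3·4 + 1·1 + 5·4 = 5
b_17 = 3·5 + 1·4 + 5·1 = 3
b_18 = 3·3 + 1·5 + 5·4 = 6
b_19 = 3·6 + 1·3 + 5·5 = 4
b_20 = 3·4 + 1·6 + 5·3 = 5
b_21 = 3·5 + 1·4 + 5·6 = 0
b_22 = 3·0 + 1·5 + 5·4 = 4
b_23 = 3·4 + 1·0 + 5·5 = 2
b_24 = 3·2 + 1·4 + 5·0 = 3
b_25 = 3·3 + 1·2 + 5·4 = 3
b_26 = 3·3 + 1·3 + 5·2 = 1
b_27 = 3·1 + 1·3 + 5·3 = 0
b_28 = 3·0 + 1·1 + 5·3 = 2
b_29 = 3·2 + 1·0 + 5·1 = 4
b_30 = 3·4 + 1·2 + 5·0 = 0
b_31 = 3·0 + 1·4 + 5·2 = 0
b_32 = 3·0 + 1·0 + 5·4 = 6
b_33 = 3·6 + 1·0 + 5·0 = 4
b_34 = 3·4 + 1·6 + 5·0 = 4
b_35 = 3·4 + 1·4 + 5·6 = 4
b_36 = 3·4 + 1·4 + 5·4 = 1
b_37 = 3·1 + 1·4 + 5·4 = 6
b_38 = 3·6 + 1·1 + 5·4 = 4
b_39 = 3·4 + 1·6 + 5·1 = 2
b_40 = 3·2 + 1·4 + 5·6 = 5
b_41 = 3·5 + 1·2 + 5·4 = 2
b_42 = 3·2 + 1·5 + 5·2 = 0
b_43 = 3·0 + 1·2 + 5·5 = 6
b_44 = 3·6 + 1·0 + 5·2 = 0
b_45 = 3·0 + 1·6 + 5·0 = 6
b_46 = 3·6 + 1·0 + 5·6 = 6
b_47 = 3·6 + 1·6 + 5·0 = 3
b_48 = 3·3 + 1·6 + 5·6 = 3
b_49 = 3·3 + 1·3 + 5·6 = 0
b_50 = 3·0 + 1·3 + 5·3 = 4
(b_48, b_49, b_50) = (3, 0, 4) = (b_0, b_1, b_2), so the sequence has period 48.
225 ≡ 33 (mod 48), hence b_225 = b_33 = 4.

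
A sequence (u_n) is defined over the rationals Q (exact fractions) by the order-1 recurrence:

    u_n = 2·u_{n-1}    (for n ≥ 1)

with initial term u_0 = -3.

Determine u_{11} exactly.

-6144

u_1 = 2·-3 = -6
u_2 = 2·-6 = -12
u_3 = 2·-12 = -24
u_4 = 2·-24 = -48
u_5 = 2·-48 = -96
u_6 = 2·-96 = -192
u_7 = 2·-192 = -384
u_8 = 2·-384 = -768
u_9 = 2·-768 = -1536
u_10 = 2·-1536 = -3072
u_11 = 2·-3072 = -6144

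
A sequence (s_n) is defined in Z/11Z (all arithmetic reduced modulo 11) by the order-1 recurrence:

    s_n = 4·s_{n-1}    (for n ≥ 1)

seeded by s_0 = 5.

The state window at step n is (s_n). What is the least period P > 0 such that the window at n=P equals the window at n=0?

5

n=0: window = (5)
n=1: window = (9)
n=2: window = (3)
n=3: window = (1)
n=4: window = (4)
n=5: window = (5)
window at n=5 equals window at n=0 → period = 5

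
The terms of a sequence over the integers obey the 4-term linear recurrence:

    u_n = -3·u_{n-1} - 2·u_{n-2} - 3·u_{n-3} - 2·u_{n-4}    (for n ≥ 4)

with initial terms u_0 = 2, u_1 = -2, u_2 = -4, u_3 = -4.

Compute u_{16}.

u_4 = -3·-4 + -2·-4 + -3·-2 + -2·2 = 22
u_5 = -3·22 + -2·-4 + -3·-4 + -2·-2 = -42
u_6 = -3·-42 + -2·22 + -3·-4 + -2·-4 = 102
u_7 = -3·102 + -2·-42 + -3·22 + -2·-4 = -280
u_8 = -3·-280 + -2·102 + -3·-42 + -2·22 = 718
u_9 = -3·718 + -2·-280 + -3·102 + -2·-42 = -1816
u_10 = -3·-1816 + -2·718 + -3·-280 + -2·102 = 4648
u_11 = -3·4648 + -2·-1816 + -3·718 + -2·-280 = -11906
u_12 = -3·-11906 + -2·4648 + -3·-1816 + -2·718 = 30434
u_13 = -3·30434 + -2·-11906 + -3·4648 + -2·-1816 = -77802
u_14 = -3·-77802 + -2·30434 + -3·-11906 + -2·4648 = 198960
u_15 = -3·198960 + -2·-77802 + -3·30434 + -2·-11906 = -508766
u_16 = -3·-508766 + -2·198960 + -3·-77802 + -2·30434 = 1300916

1300916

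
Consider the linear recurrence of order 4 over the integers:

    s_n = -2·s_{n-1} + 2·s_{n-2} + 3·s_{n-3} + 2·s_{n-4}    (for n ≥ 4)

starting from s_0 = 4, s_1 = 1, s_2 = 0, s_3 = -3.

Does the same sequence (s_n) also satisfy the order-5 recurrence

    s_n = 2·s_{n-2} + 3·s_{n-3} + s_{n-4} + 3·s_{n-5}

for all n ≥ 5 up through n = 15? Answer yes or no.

Terms s_0..s_15: 4, 1, 0, -3, 17, -38, 101, -233, 588, -1415, 3509, -8550, 21049, -51501, 126468, -309891
n=5: candidate gives 7, actual s_5 = -38 ✗

no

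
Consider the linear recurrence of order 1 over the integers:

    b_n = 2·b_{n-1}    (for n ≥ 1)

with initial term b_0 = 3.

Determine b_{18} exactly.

b_1 = 2·3 = 6
b_2 = 2·6 = 12
b_3 = 2·12 = 24
b_4 = 2·24 = 48
b_5 = 2·48 = 96
b_6 = 2·96 = 192
b_7 = 2·192 = 384
b_8 = 2·384 = 768
b_9 = 2·768 = 1536
b_10 = 2·1536 = 3072
b_11 = 2·3072 = 6144
b_12 = 2·6144 = 12288
b_13 = 2·12288 = 24576
b_14 = 2·24576 = 49152
b_15 = 2·49152 = 98304
b_16 = 2·98304 = 196608
b_17 = 2·196608 = 393216
b_18 = 2·393216 = 786432

786432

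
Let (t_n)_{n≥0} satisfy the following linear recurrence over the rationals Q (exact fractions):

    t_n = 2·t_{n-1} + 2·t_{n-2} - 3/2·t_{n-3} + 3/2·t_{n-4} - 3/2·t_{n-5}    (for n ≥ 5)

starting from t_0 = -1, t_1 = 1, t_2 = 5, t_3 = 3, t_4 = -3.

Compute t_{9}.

-495/2

t_5 = 2·-3 + 2·3 + -3/2·5 + 3/2·1 + -3/2·-1 = -9/2
t_6 = 2·-9/2 + 2·-3 + -3/2·3 + 3/2·5 + -3/2·1 = -27/2
t_7 = 2·-27/2 + 2·-9/2 + -3/2·-3 + 3/2·3 + -3/2·5 = -69/2
t_8 = 2·-69/2 + 2·-27/2 + -3/2·-9/2 + 3/2·-3 + -3/2·3 = -393/4
t_9 = 2·-393/4 + 2·-69/2 + -3/2·-27/2 + 3/2·-9/2 + -3/2·-3 = -495/2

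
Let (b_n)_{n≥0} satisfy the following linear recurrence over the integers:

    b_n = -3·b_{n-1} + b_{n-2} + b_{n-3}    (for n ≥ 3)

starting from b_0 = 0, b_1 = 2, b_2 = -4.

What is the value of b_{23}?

b_3 = -3·-4 + 1·2 + 1·0 = 14
b_4 = -3·14 + 1·-4 + 1·2 = -44
b_5 = -3·-44 + 1·14 + 1·-4 = 142
b_6 = -3·142 + 1·-44 + 1·14 = -456
b_7 = -3·-456 + 1·142 + 1·-44 = 1466
b_8 = -3·1466 + 1·-456 + 1·142 = -4712
b_9 = -3·-4712 + 1·1466 + 1·-456 = 15146
b_10 = -3·15146 + 1·-4712 + 1·1466 = -48684
b_11 = -3·-48684 + 1·15146 + 1·-4712 = 156486
b_12 = -3·156486 + 1·-48684 + 1·15146 = -502996
b_13 = -3·-502996 + 1·156486 + 1·-48684 = 1616790
b_14 = -3·1616790 + 1·-502996 + 1·156486 = -5196880
b_15 = -3·-5196880 + 1·1616790 + 1·-502996 = 16704434
b_16 = -3·16704434 + 1·-5196880 + 1·1616790 = -53693392
b_17 = -3·-53693392 + 1·16704434 + 1·-5196880 = 172587730
b_18 = -3·172587730 + 1·-53693392 + 1·16704434 = -554752148
b_19 = -3·-554752148 + 1·172587730 + 1·-53693392 = 1783150782
b_20 = -3·1783150782 + 1·-554752148 + 1·172587730 = -5731616764
b_21 = -3·-5731616764 + 1·1783150782 + 1·-554752148 = 18423248926
b_22 = -3·18423248926 + 1·-5731616764 + 1·1783150782 = -59218212760
b_23 = -3·-59218212760 + 1·18423248926 + 1·-5731616764 = 190346270442

190346270442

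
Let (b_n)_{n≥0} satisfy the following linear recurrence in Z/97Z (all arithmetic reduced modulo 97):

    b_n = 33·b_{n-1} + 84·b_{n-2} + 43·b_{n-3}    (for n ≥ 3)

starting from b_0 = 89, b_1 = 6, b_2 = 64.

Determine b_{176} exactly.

b_3 = 33·64 + 84·6 + 43·89 = 41
b_4 = 33·41 + 84·64 + 43·6 = 3
b_5 = 33·3 + 84·41 + 43·64 = 87
b_6 = 33·87 + 84·3 + 43·41 = 36
b_7 = 33·36 + 84·87 + 43·3 = 89
b_8 = 33·89 + 84·36 + 43·87 = 2
Continuing the recurrence:
  b_9 = 69;  b_10 = 64;  b_11 = 40;  b_12 = 60;  b_13 = 41;  b_14 = 62
  b_15 = 19;  b_16 = 32;  b_17 = 80;  b_18 = 34;  b_19 = 3;  b_20 = 90
  b_21 = 28;  b_22 = 77;  b_23 = 33;  b_24 = 31;  b_25 = 25;  b_26 = 95
  b_27 = 69;  b_28 = 80;  b_29 = 8;  b_30 = 57;  b_31 = 76;  b_32 = 74
  b_33 = 25;  b_34 = 27;  b_35 = 62;  b_36 = 54;  b_37 = 3;  b_38 = 26
  b_39 = 37;  b_40 = 42;  b_41 = 83;  b_42 = 1;  b_43 = 81;  b_44 = 21
  b_45 = 71;  b_46 = 24;  b_47 = 93;  b_48 = 87;  b_49 = 75;  b_50 = 8
  b_51 = 23;  b_52 = 0;  b_53 = 45;  b_54 = 49;  b_55 = 62;  b_56 = 46
  b_57 = 6;  b_58 = 35;  b_59 = 48;  b_60 = 29;  b_61 = 92;  b_62 = 67
  b_63 = 31;  b_64 = 34;  b_65 = 11;  b_66 = 90;  b_67 = 21;  b_68 = 93
  b_69 = 70;  b_70 = 64;  b_71 = 60;  b_72 = 84;  b_73 = 88;  b_74 = 27
  b_75 = 61;  b_76 = 14;  b_77 = 54;  b_78 = 52;  b_79 = 64;  b_80 = 72
  b_81 = 94;  b_82 = 68;  b_83 = 44;  b_84 = 51;  b_85 = 58;  b_86 = 39
  b_87 = 10;  b_88 = 86;  b_89 = 20;  b_90 = 69;  b_91 = 89;  b_92 = 87
  b_93 = 25;  b_94 = 29;  b_95 = 8;  b_96 = 89;  b_97 = 6;  b_98 = 64
  b_99 = 41;  b_100 = 3;  b_101 = 87;  b_102 = 36;  b_103 = 89;  b_104 = 2
  b_105 = 69;  b_106 = 64;  b_107 = 40;  b_108 = 60;  b_109 = 41;  b_110 = 62
  b_111 = 19;  b_112 = 32;  b_113 = 80;  b_114 = 34;  b_115 = 3;  b_116 = 90
  b_117 = 28;  b_118 = 77;  b_119 = 33;  b_120 = 31;  b_121 = 25;  b_122 = 95
  b_123 = 69;  b_124 = 80;  b_125 = 8;  b_126 = 57;  b_127 = 76;  b_128 = 74
  b_129 = 25;  b_130 = 27;  b_131 = 62;  b_132 = 54;  b_133 = 3;  b_134 = 26
  b_135 = 37;  b_136 = 42;  b_137 = 83;  b_138 = 1;  b_139 = 81;  b_140 = 21
  b_141 = 71;  b_142 = 24;  b_143 = 93;  b_144 = 87;  b_145 = 75;  b_146 = 8
  b_147 = 23;  b_148 = 0;  b_149 = 45;  b_150 = 49;  b_151 = 62;  b_152 = 46
  b_153 = 6;  b_154 = 35;  b_155 = 48;  b_156 = 29;  b_157 = 92;  b_158 = 67
  b_159 = 31;  b_160 = 34;  b_161 = 11;  b_162 = 90;  b_163 = 21;  b_164 = 93
  b_165 = 70;  b_166 = 64;  b_167 = 60;  b_168 = 84;  b_169 = 88;  b_170 = 27
  b_171 = 61;  b_172 = 14;  b_173 = 54;  b_174 = 52
b_175 = 33·52 + 84·54 + 43·14 = 64
b_176 = 33·64 + 84·52 + 43·54 = 72

72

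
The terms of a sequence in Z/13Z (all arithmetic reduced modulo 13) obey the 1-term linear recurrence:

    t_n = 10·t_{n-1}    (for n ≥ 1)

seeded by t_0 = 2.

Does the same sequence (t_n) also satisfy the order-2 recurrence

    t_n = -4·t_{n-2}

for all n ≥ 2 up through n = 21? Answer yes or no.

yes

Terms t_0..t_21: 2, 7, 5, 11, 6, 8, 2, 7, 5, 11, 6, 8, 2, 7, 5, 11, 6, 8, 2, 7, 5, 11
n=2: candidate gives 5, actual t_2 = 5 ✓
n=3: candidate gives 11, actual t_3 = 11 ✓
n=4: candidate gives 6, actual t_4 = 6 ✓
n=5: candidate gives 8, actual t_5 = 8 ✓
n=6: candidate gives 2, actual t_6 = 2 ✓
n=7: candidate gives 7, actual t_7 = 7 ✓
n=8: candidate gives 5, actual t_8 = 5 ✓
n=9: candidate gives 11, actual t_9 = 11 ✓
n=10: candidate gives 6, actual t_10 = 6 ✓
n=11: candidate gives 8, actual t_11 = 8 ✓
n=12: candidate gives 2, actual t_12 = 2 ✓
n=13: candidate gives 7, actual t_13 = 7 ✓
n=14: candidate gives 5, actual t_14 = 5 ✓
n=15: candidate gives 11, actual t_15 = 11 ✓
n=16: candidate gives 6, actual t_16 = 6 ✓
n=17: candidate gives 8, actual t_17 = 8 ✓
n=18: candidate gives 2, actual t_18 = 2 ✓
n=19: candidate gives 7, actual t_19 = 7 ✓
n=20: candidate gives 5, actual t_20 = 5 ✓
n=21: candidate gives 11, actual t_21 = 11 ✓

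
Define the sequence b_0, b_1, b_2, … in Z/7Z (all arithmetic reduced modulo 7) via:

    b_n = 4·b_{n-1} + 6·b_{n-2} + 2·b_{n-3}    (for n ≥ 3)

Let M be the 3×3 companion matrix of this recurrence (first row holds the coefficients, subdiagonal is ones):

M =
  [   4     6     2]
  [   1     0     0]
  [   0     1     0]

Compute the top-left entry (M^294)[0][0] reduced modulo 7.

(M^294)[0][0] is the top entry after applying M 294 times to the unit state (1, 0, 0). Equivalently it is h_{296} for the auxiliary sequence (h_n) obeying the same recurrence with h_2 = 1 and h_i = 0 for 0 ≤ i < 2:
h_3 = 4·1 + 6·0 + 2·0 = 4
h_4 = 4·4 + 6·1 + 2·0 = 1
h_5 = 4·1 + 6·4 + 2·1 = 2
h_6 = 4·2 + 6·1 + 2·4 = 1
h_7 = 4·1 + 6·2 + 2·1 = 4
h_8 = 4·4 + 6·1 + 2·2 = 5
h_9 = 4·5 + 6·4 + 2·1 = 4
h_10 = 4·4 + 6·5 + 2·4 = 5
h_11 = 4·5 + 6·4 + 2·5 = 5
h_12 = 4·5 + 6·5 + 2·4 = 2
h_13 = 4·2 + 6·5 + 2·5 = 6
h_14 = 4·6 + 6·2 + 2·5 = 4
h_15 = 4·4 + 6·6 + 2·2 = 0
h_16 = 4·0 + 6·4 + 2·6 = 1
h_17 = 4·1 + 6·0 + 2·4 = 5
h_18 = 4·5 + 6·1 + 2·0 = 5
h_19 = 4·5 + 6·5 + 2·1 = 3
h_20 = 4·3 + 6·5 + 2·5 = 3
h_21 = 4·3 + 6·3 + 2·5 = 5
h_22 = 4·5 + 6·3 + 2·3 = 2
h_23 = 4·2 + 6·5 + 2·3 = 2
h_24 = 4·2 + 6·2 + 2·5 = 2
h_25 = 4·2 + 6·2 + 2·2 = 3
h_26 = 4·3 + 6·2 + 2·2 = 0
h_27 = 4·0 + 6·3 + 2·2 = 1
h_28 = 4·1 + 6·0 + 2·3 = 3
h_29 = 4·3 + 6·1 + 2·0 = 4
h_30 = 4·4 + 6·3 + 2·1 = 1
h_31 = 4·1 + 6·4 + 2·3 = 6
h_32 = 4·6 + 6·1 + 2·4 = 3
h_33 = 4·3 + 6·6 + 2·1 = 1
h_34 = 4·1 + 6·3 + 2·6 = 6
h_35 = 4·6 + 6·1 + 2·3 = 1
h_36 = 4·1 + 6·6 + 2·1 = 0
h_37 = 4·0 + 6·1 + 2·6 = 4
h_38 = 4·4 + 6·0 + 2·1 = 4
h_39 = 4·4 + 6·4 + 2·0 = 5
h_40 = 4·5 + 6·4 + 2·4 = 3
h_41 = 4·3 + 6·5 + 2·4 = 1
h_42 = 4·1 + 6·3 + 2·5 = 4
h_43 = 4·4 + 6·1 + 2·3 = 0
h_44 = 4·0 + 6·4 + 2·1 = 5
h_45 = 4·5 + 6·0 + 2·4 = 0
h_46 = 4·0 + 6·5 + 2·0 = 2
h_47 = 4·2 + 6·0 + 2·5 = 4
h_48 = 4·4 + 6·2 + 2·0 = 0
h_49 = 4·0 + 6·4 + 2·2 = 0
h_50 = 4·0 + 6·0 + 2·4 = 1
(h_48, h_49, h_50) = (0, 0, 1) = (h_0, h_1, h_2), so the sequence has period 48.
296 ≡ 8 (mod 48), hence h_296 = h_8 = 5.

5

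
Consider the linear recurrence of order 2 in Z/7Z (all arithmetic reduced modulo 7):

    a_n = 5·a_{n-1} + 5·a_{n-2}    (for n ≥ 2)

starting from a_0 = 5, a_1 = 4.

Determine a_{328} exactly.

6

a_2 = 5·4 + 5·5 = 3
a_3 = 5·3 + 5·4 = 0
a_4 = 5·0 + 5·3 = 1
a_5 = 5·1 + 5·0 = 5
a_6 = 5·5 + 5·1 = 2
a_7 = 5·2 + 5·5 = 0
a_8 = 5·0 + 5·2 = 3
a_9 = 5·3 + 5·0 = 1
a_10 = 5·1 + 5·3 = 6
a_11 = 5·6 + 5·1 = 0
a_12 = 5·0 + 5·6 = 2
a_13 = 5·2 + 5·0 = 3
a_14 = 5·3 + 5·2 = 4
a_15 = 5·4 + 5·3 = 0
a_16 = 5·0 + 5·4 = 6
a_17 = 5·6 + 5·0 = 2
a_18 = 5·2 + 5·6 = 5
a_19 = 5·5 + 5·2 = 0
a_20 = 5·0 + 5·5 = 4
a_21 = 5·4 + 5·0 = 6
a_22 = 5·6 + 5·4 = 1
a_23 = 5·1 + 5·6 = 0
a_24 = 5·0 + 5·1 = 5
a_25 = 5·5 + 5·0 = 4
(a_24, a_25) = (5, 4) = (a_0, a_1), so the sequence has period 24.
328 ≡ 16 (mod 24), hence a_328 = a_16 = 6.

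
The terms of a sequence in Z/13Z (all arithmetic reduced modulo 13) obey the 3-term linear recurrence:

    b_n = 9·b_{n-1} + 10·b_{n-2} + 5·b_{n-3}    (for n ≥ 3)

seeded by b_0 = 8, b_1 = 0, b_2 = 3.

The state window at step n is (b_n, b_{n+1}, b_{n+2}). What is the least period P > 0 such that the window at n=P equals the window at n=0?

n=0: window = (8, 0, 3)
n=1: window = (0, 3, 2)
n=2: window = (3, 2, 9)
n=3: window = (2, 9, 12)
n=4: window = (9, 12, 0)
n=5: window = (12, 0, 9)
n=6: window = (0, 9, 11)
n=7: window = (9, 11, 7)
n=8: window = (11, 7, 10)
n=9: window = (7, 10, 7)
n=10: window = (10, 7, 3)
n=11: window = (7, 3, 4)
n=12: window = (3, 4, 10)
n=13: window = (4, 10, 2)
n=14: window = (10, 2, 8)
n=15: window = (2, 8, 12)
n=16: window = (8, 12, 3)
n=17: window = (12, 3, 5)
n=18: window = (3, 5, 5)
n=19: window = (5, 5, 6)
n=20: window = (5, 6, 12)
n=21: window = (6, 12, 11)
n=22: window = (12, 11, 2)
n=23: window = (11, 2, 6)
n=24: window = (2, 6, 12)
n=25: window = (6, 12, 9)
n=26: window = (12, 9, 10)
n=27: window = (9, 10, 6)
n=28: window = (10, 6, 4)
n=29: window = (6, 4, 3)
n=30: window = (4, 3, 6)
n=31: window = (3, 6, 0)
n=32: window = (6, 0, 10)
n=33: window = (0, 10, 3)
n=34: window = (10, 3, 10)
n=35: window = (3, 10, 1)
n=36: window = (10, 1, 7)
n=37: window = (1, 7, 6)
n=38: window = (7, 6, 12)
n=39: window = (6, 12, 8)
n=40: window = (12, 8, 1)
…
n=242: window = (6, 8, 8)
n=243: window = (8, 8, 0)
n=244: window = (8, 0, 3)
window at n=244 equals window at n=0 → period = 244

244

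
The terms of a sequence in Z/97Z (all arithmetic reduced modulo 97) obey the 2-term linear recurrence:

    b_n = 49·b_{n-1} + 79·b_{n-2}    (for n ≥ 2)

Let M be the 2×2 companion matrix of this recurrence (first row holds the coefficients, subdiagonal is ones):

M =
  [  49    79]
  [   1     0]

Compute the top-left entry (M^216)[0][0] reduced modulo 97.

(M^216)[0][0] is the top entry after applying M 216 times to the unit state (1, 0). Equivalently it is h_{217} for the auxiliary sequence (h_n) obeying the same recurrence with h_1 = 1 and h_i = 0 for 0 ≤ i < 1:
h_2 = 49·1 + 79·0 = 49
h_3 = 49·49 + 79·1 = 55
h_4 = 49·55 + 79·49 = 67
h_5 = 49·67 + 79·55 = 62
h_6 = 49·62 + 79·67 = 86
h_7 = 49·86 + 79·62 = 91
h_8 = 49·91 + 79·86 = 1
h_9 = 49·1 + 79·91 = 60
h_10 = 49·60 + 79·1 = 12
h_11 = 49·12 + 79·60 = 90
h_12 = 49·90 + 79·12 = 23
h_13 = 49·23 + 79·90 = 89
h_14 = 49·89 + 79·23 = 67
h_15 = 49·67 + 79·89 = 32
h_16 = 49·32 + 79·67 = 71
h_17 = 49·71 + 79·32 = 90
h_18 = 49·90 + 79·71 = 28
h_19 = 49·28 + 79·90 = 43
h_20 = 49·43 + 79·28 = 51
h_21 = 49·51 + 79·43 = 76
h_22 = 49·76 + 79·51 = 90
h_23 = 49·90 + 79·76 = 35
h_24 = 49·35 + 79·90 = 95
h_25 = 49·95 + 79·35 = 48
h_26 = 49·48 + 79·95 = 60
h_27 = 49·60 + 79·48 = 39
h_28 = 49·39 + 79·60 = 55
h_29 = 49·55 + 79·39 = 53
h_30 = 49·53 + 79·55 = 55
h_31 = 49·55 + 79·53 = 92
h_32 = 49·92 + 79·55 = 26
h_33 = 49·26 + 79·92 = 6
h_34 = 49·6 + 79·26 = 20
h_35 = 49·20 + 79·6 = 96
h_36 = 49·96 + 79·20 = 76
h_37 = 49·76 + 79·96 = 56
h_38 = 49·56 + 79·76 = 18
h_39 = 49·18 + 79·56 = 68
h_40 = 49·68 + 79·18 = 1
h_41 = 49·1 + 79·68 = 86
h_42 = 49·86 + 79·1 = 25
h_43 = 49·25 + 79·86 = 65
h_44 = 49·65 + 79·25 = 19
h_45 = 49·19 + 79·65 = 52
h_46 = 49·52 + 79·19 = 72
h_47 = 49·72 + 79·52 = 70
h_48 = 49·70 + 79·72 = 0
h_49 = 49·0 + 79·70 = 1
(h_48, h_49) = (0, 1) = (h_0, h_1), so the sequence has period 48.
217 ≡ 25 (mod 48), hence h_217 = h_25 = 48.

48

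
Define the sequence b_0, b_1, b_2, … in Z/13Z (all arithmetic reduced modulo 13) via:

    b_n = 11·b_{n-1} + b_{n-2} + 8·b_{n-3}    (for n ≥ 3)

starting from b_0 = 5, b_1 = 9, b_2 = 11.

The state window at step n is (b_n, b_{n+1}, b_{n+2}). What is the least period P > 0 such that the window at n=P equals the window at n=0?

n=0: window = (5, 9, 11)
n=1: window = (9, 11, 1)
n=2: window = (11, 1, 3)
n=3: window = (1, 3, 5)
n=4: window = (3, 5, 1)
n=5: window = (5, 1, 1)
n=6: window = (1, 1, 0)
n=7: window = (1, 0, 9)
n=8: window = (0, 9, 3)
n=9: window = (9, 3, 3)
n=10: window = (3, 3, 4)
n=11: window = (3, 4, 6)
n=12: window = (4, 6, 3)
n=13: window = (6, 3, 6)
n=14: window = (3, 6, 0)
n=15: window = (6, 0, 4)
n=16: window = (0, 4, 1)
n=17: window = (4, 1, 2)
n=18: window = (1, 2, 3)
n=19: window = (2, 3, 4)
n=20: window = (3, 4, 11)
n=21: window = (4, 11, 6)
n=22: window = (11, 6, 5)
n=23: window = (6, 5, 6)
n=24: window = (5, 6, 2)
n=25: window = (6, 2, 3)
n=26: window = (2, 3, 5)
n=27: window = (3, 5, 9)
n=28: window = (5, 9, 11)
window at n=28 equals window at n=0 → period = 28

28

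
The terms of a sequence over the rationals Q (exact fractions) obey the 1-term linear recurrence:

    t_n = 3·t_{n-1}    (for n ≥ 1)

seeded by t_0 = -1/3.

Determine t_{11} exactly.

t_1 = 3·-1/3 = -1
t_2 = 3·-1 = -3
t_3 = 3·-3 = -9
t_4 = 3·-9 = -27
t_5 = 3·-27 = -81
t_6 = 3·-81 = -243
t_7 = 3·-243 = -729
t_8 = 3·-729 = -2187
t_9 = 3·-2187 = -6561
t_10 = 3·-6561 = -19683
t_11 = 3·-19683 = -59049

-59049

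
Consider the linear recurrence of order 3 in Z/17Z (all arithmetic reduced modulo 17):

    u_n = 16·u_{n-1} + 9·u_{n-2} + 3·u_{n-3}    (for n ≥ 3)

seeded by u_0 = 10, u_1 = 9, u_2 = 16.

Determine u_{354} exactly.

10

u_3 = 16·16 + 9·9 + 3·10 = 10
u_4 = 16·10 + 9·16 + 3·9 = 8
u_5 = 16·8 + 9·10 + 3·16 = 11
u_6 = 16·11 + 9·8 + 3·10 = 6
u_7 = 16·6 + 9·11 + 3·8 = 15
u_8 = 16·15 + 9·6 + 3·11 = 4
u_9 = 16·4 + 9·15 + 3·6 = 13
u_10 = 16·13 + 9·4 + 3·15 = 0
u_11 = 16·0 + 9·13 + 3·4 = 10
u_12 = 16·10 + 9·0 + 3·13 = 12
u_13 = 16·12 + 9·10 + 3·0 = 10
u_14 = 16·10 + 9·12 + 3·10 = 9
u_15 = 16·9 + 9·10 + 3·12 = 15
u_16 = 16·15 + 9·9 + 3·10 = 11
u_17 = 16·11 + 9·15 + 3·9 = 15
u_18 = 16·15 + 9·11 + 3·15 = 10
u_19 = 16·10 + 9·15 + 3·11 = 5
u_20 = 16·5 + 9·10 + 3·15 = 11
u_21 = 16·11 + 9·5 + 3·10 = 13
u_22 = 16·13 + 9·11 + 3·5 = 16
u_23 = 16·16 + 9·13 + 3·11 = 15
u_24 = 16·15 + 9·16 + 3·13 = 15
u_25 = 16·15 + 9·15 + 3·16 = 15
u_26 = 16·15 + 9·15 + 3·15 = 12
u_27 = 16·12 + 9·15 + 3·15 = 15
u_28 = 16·15 + 9·12 + 3·15 = 2
u_29 = 16·2 + 9·15 + 3·12 = 16
u_30 = 16·16 + 9·2 + 3·15 = 13
u_31 = 16·13 + 9·16 + 3·2 = 1
u_32 = 16·1 + 9·13 + 3·16 = 11
u_33 = 16·11 + 9·1 + 3·13 = 3
u_34 = 16·3 + 9·11 + 3·1 = 14
u_35 = 16·14 + 9·3 + 3·11 = 12
u_36 = 16·12 + 9·14 + 3·3 = 4
u_37 = 16·4 + 9·12 + 3·14 = 10
u_38 = 16·10 + 9·4 + 3·12 = 11
u_39 = 16·11 + 9·10 + 3·4 = 6
u_40 = 16·6 + 9·11 + 3·10 = 4
u_41 = 16·4 + 9·6 + 3·11 = 15
u_42 = 16·15 + 9·4 + 3·6 = 5
u_43 = 16·5 + 9·15 + 3·4 = 6
u_44 = 16·6 + 9·5 + 3·15 = 16
u_45 = 16·16 + 9·6 + 3·5 = 2
u_46 = 16·2 + 9·16 + 3·6 = 7
u_47 = 16·7 + 9·2 + 3·16 = 8
u_48 = 16·8 + 9·7 + 3·2 = 10
u_49 = 16·10 + 9·8 + 3·7 = 15
u_50 = 16·15 + 9·10 + 3·8 = 14
u_51 = 16·14 + 9·15 + 3·10 = 15
u_52 = 16·15 + 9·14 + 3·15 = 3
u_53 = 16·3 + 9·15 + 3·14 = 4
u_54 = 16·4 + 9·3 + 3·15 = 0
u_55 = 16·0 + 9·4 + 3·3 = 11
u_56 = 16·11 + 9·0 + 3·4 = 1
u_57 = 16·1 + 9·11 + 3·0 = 13
u_58 = 16·13 + 9·1 + 3·11 = 12
u_59 = 16·12 + 9·13 + 3·1 = 6
u_60 = 16·6 + 9·12 + 3·13 = 5
u_61 = 16·5 + 9·6 + 3·12 = 0
u_62 = 16·0 + 9·5 + 3·6 = 12
u_63 = 16·12 + 9·0 + 3·5 = 3
u_64 = 16·3 + 9·12 + 3·0 = 3
u_65 = 16·3 + 9·3 + 3·12 = 9
u_66 = 16·9 + 9·3 + 3·3 = 10
u_67 = 16·10 + 9·9 + 3·3 = 12
u_68 = 16·12 + 9·10 + 3·9 = 3
u_69 = 16·3 + 9·12 + 3·10 = 16
u_70 = 16·16 + 9·3 + 3·12 = 13
u_71 = 16·13 + 9·16 + 3·3 = 4
u_72 = 16·4 + 9·13 + 3·16 = 8
u_73 = 16·8 + 9·4 + 3·13 = 16
u_74 = 16·16 + 9·8 + 3·4 = 0
u_75 = 16·0 + 9·16 + 3·8 = 15
u_76 = 16·15 + 9·0 + 3·16 = 16
u_77 = 16·16 + 9·15 + 3·0 = 0
u_78 = 16·0 + 9·16 + 3·15 = 2
u_79 = 16·2 + 9·0 + 3·16 = 12
u_80 = 16·12 + 9·2 + 3·0 = 6
u_81 = 16·6 + 9·12 + 3·2 = 6
u_82 = 16·6 + 9·6 + 3·12 = 16
u_83 = 16·16 + 9·6 + 3·6 = 5
u_84 = 16·5 + 9·16 + 3·6 = 4
u_85 = 16·4 + 9·5 + 3·16 = 4
u_86 = 16·4 + 9·4 + 3·5 = 13
u_87 = 16·13 + 9·4 + 3·4 = 1
u_88 = 16·1 + 9·13 + 3·4 = 9
u_89 = 16·9 + 9·1 + 3·13 = 5
u_90 = 16·5 + 9·9 + 3·1 = 11
u_91 = 16·11 + 9·5 + 3·9 = 10
u_92 = 16·10 + 9·11 + 3·5 = 2
u_93 = 16·2 + 9·10 + 3·11 = 2
u_94 = 16·2 + 9·2 + 3·10 = 12
u_95 = 16·12 + 9·2 + 3·2 = 12
u_96 = 16·12 + 9·12 + 3·2 = 0
u_97 = 16·0 + 9·12 + 3·12 = 8
u_98 = 16·8 + 9·0 + 3·12 = 11
u_99 = 16·11 + 9·8 + 3·0 = 10
u_100 = 16·10 + 9·11 + 3·8 = 11
u_101 = 16·11 + 9·10 + 3·11 = 10
u_102 = 16·10 + 9·11 + 3·10 = 0
u_103 = 16·0 + 9·10 + 3·11 = 4
u_104 = 16·4 + 9·0 + 3·10 = 9
u_105 = 16·9 + 9·4 + 3·0 = 10
u_106 = 16·10 + 9·9 + 3·4 = 15
u_107 = 16·15 + 9·10 + 3·9 = 0
u_108 = 16·0 + 9·15 + 3·10 = 12
u_109 = 16·12 + 9·0 + 3·15 = 16
u_110 = 16·16 + 9·12 + 3·0 = 7
u_111 = 16·7 + 9·16 + 3·12 = 3
u_112 = 16·3 + 9·7 + 3·16 = 6
u_113 = 16·6 + 9·3 + 3·7 = 8
u_114 = 16·8 + 9·6 + 3·3 = 4
u_115 = 16·4 + 9·8 + 3·6 = 1
u_116 = 16·1 + 9·4 + 3·8 = 8
u_117 = 16·8 + 9·1 + 3·4 = 13
u_118 = 16·13 + 9·8 + 3·1 = 11
u_119 = 16·11 + 9·13 + 3·8 = 11
u_120 = 16·11 + 9·11 + 3·13 = 8
u_121 = 16·8 + 9·11 + 3·11 = 5
u_122 = 16·5 + 9·8 + 3·11 = 15
u_123 = 16·15 + 9·5 + 3·8 = 3
u_124 = 16·3 + 9·15 + 3·5 = 11
u_125 = 16·11 + 9·3 + 3·15 = 10
u_126 = 16·10 + 9·11 + 3·3 = 13
u_127 = 16·13 + 9·10 + 3·11 = 8
u_128 = 16·8 + 9·13 + 3·10 = 3
u_129 = 16·3 + 9·8 + 3·13 = 6
u_130 = 16·6 + 9·3 + 3·8 = 11
u_131 = 16·11 + 9·6 + 3·3 = 1
u_132 = 16·1 + 9·11 + 3·6 = 14
u_133 = 16·14 + 9·1 + 3·11 = 11
u_134 = 16·11 + 9·14 + 3·1 = 16
u_135 = 16·16 + 9·11 + 3·14 = 6
u_136 = 16·6 + 9·16 + 3·11 = 1
u_137 = 16·1 + 9·6 + 3·16 = 16
u_138 = 16·16 + 9·1 + 3·6 = 11
u_139 = 16·11 + 9·16 + 3·1 = 0
u_140 = 16·0 + 9·11 + 3·16 = 11
u_141 = 16·11 + 9·0 + 3·11 = 5
u_142 = 16·5 + 9·11 + 3·0 = 9
u_143 = 16·9 + 9·5 + 3·11 = 1
u_144 = 16·1 + 9·9 + 3·5 = 10
u_145 = 16·10 + 9·1 + 3·9 = 9
u_146 = 16·9 + 9·10 + 3·1 = 16
(u_144, u_145, u_146) = (10, 9, 16) = (u_0, u_1, u_2), so the sequence has period 144.
354 ≡ 66 (mod 144), hence u_354 = u_66 = 10.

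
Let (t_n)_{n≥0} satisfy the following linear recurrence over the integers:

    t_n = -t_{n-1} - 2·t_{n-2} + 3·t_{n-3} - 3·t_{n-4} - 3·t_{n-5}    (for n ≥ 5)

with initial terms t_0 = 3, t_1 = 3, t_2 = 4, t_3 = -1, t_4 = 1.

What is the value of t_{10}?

252

t_5 = -1·1 + -2·-1 + 3·4 + -3·3 + -3·3 = -5
t_6 = -1·-5 + -2·1 + 3·-1 + -3·4 + -3·3 = -21
t_7 = -1·-21 + -2·-5 + 3·1 + -3·-1 + -3·4 = 25
t_8 = -1·25 + -2·-21 + 3·-5 + -3·1 + -3·-1 = 2
t_9 = -1·2 + -2·25 + 3·-21 + -3·-5 + -3·1 = -103
t_10 = -1·-103 + -2·2 + 3·25 + -3·-21 + -3·-5 = 252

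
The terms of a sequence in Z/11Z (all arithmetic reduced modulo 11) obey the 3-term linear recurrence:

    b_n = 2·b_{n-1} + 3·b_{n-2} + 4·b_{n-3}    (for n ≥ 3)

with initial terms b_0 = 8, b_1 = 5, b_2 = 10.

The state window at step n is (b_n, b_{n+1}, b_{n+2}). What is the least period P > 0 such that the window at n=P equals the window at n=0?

120

n=0: window = (8, 5, 10)
n=1: window = (5, 10, 1)
n=2: window = (10, 1, 8)
n=3: window = (1, 8, 4)
n=4: window = (8, 4, 3)
n=5: window = (4, 3, 6)
n=6: window = (3, 6, 4)
n=7: window = (6, 4, 5)
n=8: window = (4, 5, 2)
n=9: window = (5, 2, 2)
n=10: window = (2, 2, 8)
n=11: window = (2, 8, 8)
n=12: window = (8, 8, 4)
n=13: window = (8, 4, 9)
n=14: window = (4, 9, 7)
n=15: window = (9, 7, 2)
n=16: window = (7, 2, 6)
n=17: window = (2, 6, 2)
n=18: window = (6, 2, 8)
n=19: window = (2, 8, 2)
n=20: window = (8, 2, 3)
n=21: window = (2, 3, 0)
n=22: window = (3, 0, 6)
n=23: window = (0, 6, 2)
n=24: window = (6, 2, 0)
n=25: window = (2, 0, 8)
n=26: window = (0, 8, 2)
n=27: window = (8, 2, 6)
n=28: window = (2, 6, 6)
n=29: window = (6, 6, 5)
n=30: window = (6, 5, 8)
n=31: window = (5, 8, 0)
n=32: window = (8, 0, 0)
n=33: window = (0, 0, 10)
n=34: window = (0, 10, 9)
n=35: window = (10, 9, 4)
n=36: window = (9, 4, 9)
n=37: window = (4, 9, 0)
n=38: window = (9, 0, 10)
n=39: window = (0, 10, 1)
n=40: window = (10, 1, 10)
…
n=118: window = (10, 5, 8)
n=119: window = (5, 8, 5)
n=120: window = (8, 5, 10)
window at n=120 equals window at n=0 → period = 120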